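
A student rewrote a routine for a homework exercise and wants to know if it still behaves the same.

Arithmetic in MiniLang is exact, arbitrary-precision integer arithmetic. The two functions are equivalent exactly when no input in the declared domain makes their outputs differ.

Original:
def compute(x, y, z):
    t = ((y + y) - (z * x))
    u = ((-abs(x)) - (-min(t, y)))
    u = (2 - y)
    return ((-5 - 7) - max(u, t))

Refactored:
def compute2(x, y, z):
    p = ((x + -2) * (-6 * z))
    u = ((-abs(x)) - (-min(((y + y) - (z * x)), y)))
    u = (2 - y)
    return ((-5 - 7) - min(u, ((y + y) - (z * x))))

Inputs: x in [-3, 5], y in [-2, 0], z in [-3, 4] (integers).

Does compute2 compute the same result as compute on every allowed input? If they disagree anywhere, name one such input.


These are not equivalent — on x=-3, y=-2, z=-3 the outputs split (-16 vs 1).
compute: t=-13, then u=-16, then u=4, then returns -16
compute2: p=-90, then u=-16, then u=4, then returns 1
verdict: not equivalent; witness: x=-3, y=-2, z=-3


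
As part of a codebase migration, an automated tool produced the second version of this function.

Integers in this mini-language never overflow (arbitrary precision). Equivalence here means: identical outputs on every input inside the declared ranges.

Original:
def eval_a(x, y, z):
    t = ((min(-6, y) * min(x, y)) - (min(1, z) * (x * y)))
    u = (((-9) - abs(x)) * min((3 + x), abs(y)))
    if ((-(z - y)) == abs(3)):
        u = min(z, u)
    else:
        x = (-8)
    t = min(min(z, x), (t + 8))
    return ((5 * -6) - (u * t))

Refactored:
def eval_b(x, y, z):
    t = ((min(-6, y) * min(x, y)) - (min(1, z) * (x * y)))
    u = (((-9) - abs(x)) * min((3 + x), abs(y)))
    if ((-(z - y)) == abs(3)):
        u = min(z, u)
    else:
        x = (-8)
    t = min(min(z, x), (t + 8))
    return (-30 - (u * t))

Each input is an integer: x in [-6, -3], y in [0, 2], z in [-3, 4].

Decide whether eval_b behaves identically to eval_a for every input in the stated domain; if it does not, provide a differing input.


Reading the diff, among the changes: constant usage differs, and arithmetic usage differs.
One worked example (x=-5, y=2, z=-3) — eval_a: t := 0 | u := 28 | ((-(z - y)) == abs(3)): false | x := -8 | t := -8 | result 194; eval_b: t := 0 | u := 28 | ((-(z - y)) == abs(3)): false | x := -8 | t := -8 | result 194; agreement on 194.
Sweeping the whole domain (96 inputs) finds no disagreement.
verdict: equivalent


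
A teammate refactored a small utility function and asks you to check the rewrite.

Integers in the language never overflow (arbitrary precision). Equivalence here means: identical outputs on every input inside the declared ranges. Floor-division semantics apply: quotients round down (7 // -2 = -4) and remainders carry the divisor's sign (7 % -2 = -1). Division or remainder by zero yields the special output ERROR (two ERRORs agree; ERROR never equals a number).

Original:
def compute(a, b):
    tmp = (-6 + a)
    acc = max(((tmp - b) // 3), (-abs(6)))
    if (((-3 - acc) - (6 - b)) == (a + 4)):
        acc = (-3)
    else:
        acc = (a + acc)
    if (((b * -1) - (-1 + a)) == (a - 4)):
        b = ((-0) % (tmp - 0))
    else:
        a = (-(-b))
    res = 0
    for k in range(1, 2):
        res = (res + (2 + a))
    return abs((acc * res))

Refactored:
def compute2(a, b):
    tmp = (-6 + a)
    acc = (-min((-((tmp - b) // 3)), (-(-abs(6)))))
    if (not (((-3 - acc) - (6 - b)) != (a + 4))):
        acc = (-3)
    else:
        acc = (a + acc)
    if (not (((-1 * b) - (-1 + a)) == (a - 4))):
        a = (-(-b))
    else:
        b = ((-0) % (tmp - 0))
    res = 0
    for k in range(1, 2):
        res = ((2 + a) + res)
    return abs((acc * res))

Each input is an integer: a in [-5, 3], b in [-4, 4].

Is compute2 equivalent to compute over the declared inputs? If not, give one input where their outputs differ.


This is a faithful refactor — comparison usage differs; min/max/abs usage differs; boolean connective usage differs, but the computed results match everywhere.
One worked example (a=-5, b=1) — compute: tmp := -11 | acc := -4 | (((-3 - acc) - (6 - b)) == (a + 4)): false | acc := -9 | (((b * -1) - (-1 + a)) == (a - 4)): false | a := 1 | res := 0 | iter k=1: | res := 3 | result 27; compute2: tmp := -11 | acc := -4 | (not (((-3 - acc) - (6 - b)) != (a + 4))): false | acc := -9 | (not (((-1 * b) - (-1 + a)) == (a - 4))): true | a := 1 | res := 0 | iter k=1: | res := 3 | result 27; agreement on 27.
Across all 81 domain points the two functions coincide.
verdict: equivalent


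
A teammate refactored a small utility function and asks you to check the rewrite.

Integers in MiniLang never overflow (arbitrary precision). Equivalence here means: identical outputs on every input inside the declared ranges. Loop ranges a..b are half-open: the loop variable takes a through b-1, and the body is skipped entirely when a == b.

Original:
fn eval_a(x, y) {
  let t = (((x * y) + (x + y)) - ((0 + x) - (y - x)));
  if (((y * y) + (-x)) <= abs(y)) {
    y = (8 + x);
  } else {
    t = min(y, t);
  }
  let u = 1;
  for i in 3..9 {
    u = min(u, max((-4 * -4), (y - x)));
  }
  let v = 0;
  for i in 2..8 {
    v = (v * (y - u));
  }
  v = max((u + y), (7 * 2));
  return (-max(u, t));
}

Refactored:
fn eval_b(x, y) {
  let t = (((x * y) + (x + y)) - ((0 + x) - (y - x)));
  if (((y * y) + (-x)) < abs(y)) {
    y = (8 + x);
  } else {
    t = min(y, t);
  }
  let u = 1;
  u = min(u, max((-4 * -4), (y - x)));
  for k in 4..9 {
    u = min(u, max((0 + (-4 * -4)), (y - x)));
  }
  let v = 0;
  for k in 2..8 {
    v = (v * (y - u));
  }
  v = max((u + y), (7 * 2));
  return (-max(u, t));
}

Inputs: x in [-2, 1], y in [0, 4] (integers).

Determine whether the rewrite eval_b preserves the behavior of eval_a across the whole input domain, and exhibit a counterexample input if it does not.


Not equivalent: x=0, y=1 separates them (-2 vs -1).
eval_a: t := 2 | (((y * y) + (-x)) <= abs(y)): true | y := 8 | u := 1 | iter i=3: | u := 1 | iter i=4: | u := 1 | iter i=5: | u := 1 | iter i=6: | u := 1 | iter i=7: | u := 1 | iter i=8: | u := 1 | v := 0 | iter i=2: | v := 0 | iter i=3: | v := 0 | iter i=4: | v := 0 | iter i=5: | v := 0 | iter i=6: | v := 0 | iter i=7: | v := 0 | v := 14 | result -2
eval_b: t := 2 | (((y * y) + (-x)) < abs(y)): false | t := 1 | u := 1 | u := 1 | iter k=4: | u := 1 | iter k=5: | u := 1 | iter k=6: | u := 1 | iter k=7: | u := 1 | iter k=8: | u := 1 | v := 0 | iter k=2: | v := 0 | iter k=3: | v := 0 | iter k=4: | v := 0 | iter k=5: | v := 0 | iter k=6: | v := 0 | iter k=7: | v := 0 | v := 14 | result -1
verdict: not equivalent; witness: x=0, y=1


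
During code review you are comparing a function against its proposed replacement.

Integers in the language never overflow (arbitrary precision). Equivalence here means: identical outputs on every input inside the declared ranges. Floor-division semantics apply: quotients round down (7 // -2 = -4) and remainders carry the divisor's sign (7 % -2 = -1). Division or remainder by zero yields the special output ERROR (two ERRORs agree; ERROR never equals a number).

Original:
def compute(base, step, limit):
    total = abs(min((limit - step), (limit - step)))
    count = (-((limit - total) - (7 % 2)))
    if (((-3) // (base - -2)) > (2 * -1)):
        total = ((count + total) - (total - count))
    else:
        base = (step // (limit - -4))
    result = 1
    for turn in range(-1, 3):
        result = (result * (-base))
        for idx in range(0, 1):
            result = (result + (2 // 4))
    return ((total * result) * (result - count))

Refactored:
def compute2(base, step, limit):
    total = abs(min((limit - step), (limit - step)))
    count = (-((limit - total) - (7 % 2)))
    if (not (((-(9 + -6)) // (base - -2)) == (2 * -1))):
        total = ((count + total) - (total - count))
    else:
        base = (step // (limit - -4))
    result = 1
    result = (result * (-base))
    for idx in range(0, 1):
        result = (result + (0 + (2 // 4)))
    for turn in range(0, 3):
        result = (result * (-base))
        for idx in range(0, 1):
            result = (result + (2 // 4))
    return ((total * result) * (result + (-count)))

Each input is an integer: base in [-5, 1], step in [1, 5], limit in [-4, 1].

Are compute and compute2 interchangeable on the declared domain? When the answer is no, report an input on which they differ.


Try base=-1, step=1, limit=-4.
compute: total = 5; count = 10; (((-3) // (base - -2)) > (2 * -1)) -> false; division by zero -> ERROR
compute2: total = 5; count = 10; (not (((-(9 + -6)) // (base - -2)) == (2 * -1))) -> true; total = 20; result = 1; result = 1; [idx=0]; result = 1; [turn=0]; result = 1; [idx=0]; result = 1; [turn=1]; result = 1; [idx=0]; result = 1; [turn=2]; result = 1; [idx=0]; result = 1; return -180
ERROR != -180, so the rewrite changes behavior.
verdict: not equivalent; witness: base=-1, step=1, limit=-4


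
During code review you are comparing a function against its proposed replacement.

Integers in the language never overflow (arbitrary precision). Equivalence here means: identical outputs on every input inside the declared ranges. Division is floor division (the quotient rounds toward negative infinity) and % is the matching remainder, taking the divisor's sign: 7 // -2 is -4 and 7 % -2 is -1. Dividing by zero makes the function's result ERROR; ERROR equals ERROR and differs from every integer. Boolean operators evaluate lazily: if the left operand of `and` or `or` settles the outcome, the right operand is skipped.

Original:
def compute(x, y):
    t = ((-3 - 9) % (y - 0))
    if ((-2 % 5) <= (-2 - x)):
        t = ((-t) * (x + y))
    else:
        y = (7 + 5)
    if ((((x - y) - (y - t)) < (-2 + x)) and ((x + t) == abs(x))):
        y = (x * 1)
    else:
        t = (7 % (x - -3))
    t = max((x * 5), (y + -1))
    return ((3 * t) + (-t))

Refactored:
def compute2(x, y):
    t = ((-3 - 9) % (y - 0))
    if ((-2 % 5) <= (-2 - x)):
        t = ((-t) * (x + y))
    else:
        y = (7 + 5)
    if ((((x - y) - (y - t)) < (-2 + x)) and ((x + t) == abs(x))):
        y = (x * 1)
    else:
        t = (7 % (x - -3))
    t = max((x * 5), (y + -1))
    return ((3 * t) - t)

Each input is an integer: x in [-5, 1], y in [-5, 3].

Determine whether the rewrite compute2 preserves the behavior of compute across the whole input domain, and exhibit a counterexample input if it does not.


This is a faithful refactor — arithmetic usage differs, but the computed results match everywhere.
One worked example (x=-1, y=3) — compute: t = 0; ((-2 % 5) <= (-2 - x)) -> false; y = 12; ((((x - y) - (y - t)) < (-2 + x)) and ((x + t) == abs(x))) -> false; t = 1; t = 11; return 22; compute2: t = 0; ((-2 % 5) <= (-2 - x)) -> false; y = 12; ((((x - y) - (y - t)) < (-2 + x)) and ((x + t) == abs(x))) -> false; t = 1; t = 11; return 22; agreement on 22.
Every one of the 63 inputs gives matching results.
verdict: equivalent


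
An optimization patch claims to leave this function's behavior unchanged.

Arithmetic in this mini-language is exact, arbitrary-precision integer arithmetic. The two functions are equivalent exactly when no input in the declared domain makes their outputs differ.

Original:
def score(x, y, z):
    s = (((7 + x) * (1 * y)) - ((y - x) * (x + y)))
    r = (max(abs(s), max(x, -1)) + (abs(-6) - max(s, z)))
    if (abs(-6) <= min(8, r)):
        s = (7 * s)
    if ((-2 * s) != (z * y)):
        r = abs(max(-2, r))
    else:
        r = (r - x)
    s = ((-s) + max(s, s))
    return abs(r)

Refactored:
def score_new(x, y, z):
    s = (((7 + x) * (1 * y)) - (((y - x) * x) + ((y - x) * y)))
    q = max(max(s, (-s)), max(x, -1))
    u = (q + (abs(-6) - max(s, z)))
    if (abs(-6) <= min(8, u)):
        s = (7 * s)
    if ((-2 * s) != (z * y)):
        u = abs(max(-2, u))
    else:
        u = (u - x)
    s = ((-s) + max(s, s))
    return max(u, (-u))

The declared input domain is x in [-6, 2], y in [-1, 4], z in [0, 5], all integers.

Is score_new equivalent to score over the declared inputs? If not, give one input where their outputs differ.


This is a faithful refactor — local variable names differ, plus min/max/abs usage differs, plus arithmetic usage differs, plus statement counts differ, but the computed results match everywhere.
Spot check at x=-2, y=1, z=4 — score: s=8, then r=6, then (abs(-6) <= min(8, r)) is true, then s=56, then ((-2 * s) != (z * y)) is true, then r=6, then s=0, then returns 6. score_new: s=8, then q=8, then u=6, then (abs(-6) <= min(8, u)) is true, then s=56, then ((-2 * s) != (z * y)) is true, then u=6, then s=0, then returns 6. Both give 6.
Across all 324 domain points the two functions coincide.
verdict: equivalent


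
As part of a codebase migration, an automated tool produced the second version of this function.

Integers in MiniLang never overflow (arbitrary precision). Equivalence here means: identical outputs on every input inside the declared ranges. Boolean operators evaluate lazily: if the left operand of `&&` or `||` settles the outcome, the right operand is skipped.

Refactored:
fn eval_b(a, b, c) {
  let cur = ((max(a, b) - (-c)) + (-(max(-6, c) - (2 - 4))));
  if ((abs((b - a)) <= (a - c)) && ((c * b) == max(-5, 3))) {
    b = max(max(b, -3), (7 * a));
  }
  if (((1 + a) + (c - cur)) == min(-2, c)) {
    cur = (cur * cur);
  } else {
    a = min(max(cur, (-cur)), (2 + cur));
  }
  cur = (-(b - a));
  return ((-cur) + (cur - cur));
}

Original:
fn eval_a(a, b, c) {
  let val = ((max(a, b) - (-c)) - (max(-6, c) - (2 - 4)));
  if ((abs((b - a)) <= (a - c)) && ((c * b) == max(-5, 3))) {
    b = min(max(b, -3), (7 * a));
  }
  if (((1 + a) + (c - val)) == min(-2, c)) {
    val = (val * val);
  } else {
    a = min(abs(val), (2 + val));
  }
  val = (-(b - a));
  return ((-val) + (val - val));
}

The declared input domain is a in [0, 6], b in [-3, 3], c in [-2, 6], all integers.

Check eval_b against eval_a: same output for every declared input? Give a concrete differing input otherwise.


These are not equivalent — on a=2, b=3, c=1 the outputs split (2 vs 13).
eval_a: val = 1; ((abs((b - a)) <= (a - c)) && ((c * b) == max(-5, 3))) -> true; b = 3; (((1 + a) + (c - val)) == min(-2, c)) -> false; a = 1; val = -2; return 2
eval_b: cur = 1; ((abs((b - a)) <= (a - c)) && ((c * b) == max(-5, 3))) -> true; b = 14; (((1 + a) + (c - cur)) == min(-2, c)) -> false; a = 1; cur = -13; return 13
verdict: not equivalent; witness: a=2, b=3, c=1


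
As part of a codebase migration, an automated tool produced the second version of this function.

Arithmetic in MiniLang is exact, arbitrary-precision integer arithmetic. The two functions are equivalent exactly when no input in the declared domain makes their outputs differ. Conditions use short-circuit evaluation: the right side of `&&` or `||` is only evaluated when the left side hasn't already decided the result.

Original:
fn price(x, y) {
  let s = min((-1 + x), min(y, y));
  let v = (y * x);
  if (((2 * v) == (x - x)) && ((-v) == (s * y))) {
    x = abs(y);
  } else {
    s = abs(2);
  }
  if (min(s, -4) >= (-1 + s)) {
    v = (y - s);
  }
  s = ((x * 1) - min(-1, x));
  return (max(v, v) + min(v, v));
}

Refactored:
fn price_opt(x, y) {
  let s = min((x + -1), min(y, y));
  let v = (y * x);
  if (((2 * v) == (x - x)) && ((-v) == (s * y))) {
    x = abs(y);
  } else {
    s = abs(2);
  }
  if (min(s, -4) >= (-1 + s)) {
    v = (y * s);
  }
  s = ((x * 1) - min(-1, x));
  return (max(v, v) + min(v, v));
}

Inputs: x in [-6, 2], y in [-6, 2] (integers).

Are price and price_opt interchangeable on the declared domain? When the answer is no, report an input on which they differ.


Consider the input x=-6, y=0.
price: s = -7; v = 0; (((2 * v) == (x - x)) && ((-v) == (s * y))) -> true; x = 0; (min(s, -4) >= (-1 + s)) -> true; v = 7; s = 1; return 14
price_opt: s = -7; v = 0; (((2 * v) == (x - x)) && ((-v) == (s * y))) -> true; x = 0; (min(s, -4) >= (-1 + s)) -> true; v = 0; s = 1; return 0
14 against 0: the behavior changed.
verdict: not equivalent; witness: x=-6, y=0


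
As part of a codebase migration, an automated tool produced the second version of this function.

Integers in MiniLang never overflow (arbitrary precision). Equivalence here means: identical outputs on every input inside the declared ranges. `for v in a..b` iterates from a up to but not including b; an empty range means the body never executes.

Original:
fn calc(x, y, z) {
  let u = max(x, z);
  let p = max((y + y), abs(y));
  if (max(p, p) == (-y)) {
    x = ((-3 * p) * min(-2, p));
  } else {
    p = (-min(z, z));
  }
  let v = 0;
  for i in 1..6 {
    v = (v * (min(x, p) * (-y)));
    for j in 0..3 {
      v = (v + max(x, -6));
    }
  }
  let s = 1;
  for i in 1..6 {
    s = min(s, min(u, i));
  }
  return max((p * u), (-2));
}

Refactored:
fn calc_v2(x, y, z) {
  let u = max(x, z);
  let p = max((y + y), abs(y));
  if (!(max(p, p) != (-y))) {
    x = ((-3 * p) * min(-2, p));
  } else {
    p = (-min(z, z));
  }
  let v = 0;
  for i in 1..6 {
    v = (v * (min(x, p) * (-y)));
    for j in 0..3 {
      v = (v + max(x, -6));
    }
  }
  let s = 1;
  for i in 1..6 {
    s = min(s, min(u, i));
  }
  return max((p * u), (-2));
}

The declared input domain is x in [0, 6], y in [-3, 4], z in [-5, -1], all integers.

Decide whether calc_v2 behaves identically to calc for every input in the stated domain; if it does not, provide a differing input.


Changes here: boolean connective usage differs; and comparison usage differs; the full 280-point sweep finds no disagreement.
verdict: equivalent


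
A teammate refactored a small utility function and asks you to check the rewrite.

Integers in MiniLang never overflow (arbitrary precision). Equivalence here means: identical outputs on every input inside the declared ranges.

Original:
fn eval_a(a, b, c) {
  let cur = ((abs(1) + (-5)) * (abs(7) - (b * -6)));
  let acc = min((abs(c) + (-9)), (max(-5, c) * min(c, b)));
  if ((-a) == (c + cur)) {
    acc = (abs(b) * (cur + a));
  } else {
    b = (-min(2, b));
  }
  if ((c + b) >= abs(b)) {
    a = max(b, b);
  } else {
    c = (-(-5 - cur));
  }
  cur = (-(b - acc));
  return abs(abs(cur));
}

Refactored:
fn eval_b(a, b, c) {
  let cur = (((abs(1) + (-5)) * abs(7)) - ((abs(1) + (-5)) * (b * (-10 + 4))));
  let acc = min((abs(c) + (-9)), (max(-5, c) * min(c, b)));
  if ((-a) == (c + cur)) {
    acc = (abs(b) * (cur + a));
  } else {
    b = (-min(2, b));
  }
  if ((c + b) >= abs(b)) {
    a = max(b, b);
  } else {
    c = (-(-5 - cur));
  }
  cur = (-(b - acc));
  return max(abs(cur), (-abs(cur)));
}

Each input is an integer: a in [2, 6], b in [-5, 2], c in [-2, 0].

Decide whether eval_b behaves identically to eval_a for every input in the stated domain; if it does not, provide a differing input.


Reading the diff, among the changes: min/max/abs usage differs, and arithmetic usage differs, and constant usage differs.
One worked example (a=4, b=-4, c=-2) — eval_a: cur = 68; acc = -7; ((-a) == (c + cur)) -> false; b = 4; ((c + b) >= abs(b)) -> false; c = 73; cur = -11; return 11; eval_b: cur = 68; acc = -7; ((-a) == (c + cur)) -> false; b = 4; ((c + b) >= abs(b)) -> false; c = 73; cur = -11; return 11; agreement on 11.
Checked all 120 inputs in the declared domain: the outputs agree on every one.
verdict: equivalent


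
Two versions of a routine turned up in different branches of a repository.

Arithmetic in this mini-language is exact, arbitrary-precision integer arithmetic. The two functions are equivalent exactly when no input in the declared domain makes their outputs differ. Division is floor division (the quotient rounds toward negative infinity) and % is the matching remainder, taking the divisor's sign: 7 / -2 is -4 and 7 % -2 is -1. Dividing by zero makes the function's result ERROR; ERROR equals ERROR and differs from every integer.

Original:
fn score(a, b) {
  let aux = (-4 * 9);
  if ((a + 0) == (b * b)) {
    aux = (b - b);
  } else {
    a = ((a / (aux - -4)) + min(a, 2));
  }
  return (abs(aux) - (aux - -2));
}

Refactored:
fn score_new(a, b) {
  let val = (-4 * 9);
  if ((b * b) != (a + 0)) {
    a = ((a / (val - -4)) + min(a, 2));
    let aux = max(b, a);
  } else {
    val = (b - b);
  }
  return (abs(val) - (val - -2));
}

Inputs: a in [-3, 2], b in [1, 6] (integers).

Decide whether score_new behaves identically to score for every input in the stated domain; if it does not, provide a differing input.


Comparing the listings, the differences include: comparison usage differs; and local variable names differ; and min/max/abs usage differs; and statement counts differ.
Tracing a=-1, b=1: score: aux := -36 | ((a + 0) == (b * b)): false | a := -1 | result 70 | score_new: val := -36 | ((b * b) != (a + 0)): true | a := -1 | aux := 1 | result 70 — matching result 70.
Every one of the 36 inputs gives matching results.
verdict: equivalent


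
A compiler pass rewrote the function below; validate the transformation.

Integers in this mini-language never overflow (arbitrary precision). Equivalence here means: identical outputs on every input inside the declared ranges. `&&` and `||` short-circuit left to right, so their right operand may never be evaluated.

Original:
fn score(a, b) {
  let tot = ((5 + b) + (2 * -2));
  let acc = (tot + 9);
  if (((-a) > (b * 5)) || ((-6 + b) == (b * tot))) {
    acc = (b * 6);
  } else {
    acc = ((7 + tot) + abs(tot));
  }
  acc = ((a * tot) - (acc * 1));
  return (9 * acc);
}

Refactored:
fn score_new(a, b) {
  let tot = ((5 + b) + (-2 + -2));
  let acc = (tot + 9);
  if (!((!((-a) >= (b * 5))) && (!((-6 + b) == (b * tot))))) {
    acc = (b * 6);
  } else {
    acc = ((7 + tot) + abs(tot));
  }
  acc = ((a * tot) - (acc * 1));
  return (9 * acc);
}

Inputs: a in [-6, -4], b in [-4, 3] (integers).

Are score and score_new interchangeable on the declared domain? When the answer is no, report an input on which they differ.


At a=-5, b=1: score gives -189, score_new gives -144.
verdict: not equivalent; witness: a=-5, b=1


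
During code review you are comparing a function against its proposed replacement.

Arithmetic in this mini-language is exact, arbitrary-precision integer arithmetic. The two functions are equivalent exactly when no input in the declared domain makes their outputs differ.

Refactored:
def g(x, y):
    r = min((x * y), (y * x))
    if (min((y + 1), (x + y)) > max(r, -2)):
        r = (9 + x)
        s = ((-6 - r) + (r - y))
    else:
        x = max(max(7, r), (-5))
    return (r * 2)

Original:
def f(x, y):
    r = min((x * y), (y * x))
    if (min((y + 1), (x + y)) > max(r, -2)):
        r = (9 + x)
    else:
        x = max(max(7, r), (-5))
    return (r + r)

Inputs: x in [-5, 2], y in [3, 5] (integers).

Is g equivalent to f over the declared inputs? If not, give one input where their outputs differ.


Side by side, the visible changes include: local variable names differ, statement counts differ, constant usage differs, arithmetic usage differs.
Tracing x=0, y=3: f: r becomes 0; next (min((y + 1), (x + y)) > max(r, -2)) evaluates to true; next r becomes 9; next final value 18 | g: r becomes 0; next (min((y + 1), (x + y)) > max(r, -2)) evaluates to true; next r becomes 9; next s becomes -9; next final value 18 — matching result 18.
Every one of the 24 inputs gives matching results.
verdict: equivalent


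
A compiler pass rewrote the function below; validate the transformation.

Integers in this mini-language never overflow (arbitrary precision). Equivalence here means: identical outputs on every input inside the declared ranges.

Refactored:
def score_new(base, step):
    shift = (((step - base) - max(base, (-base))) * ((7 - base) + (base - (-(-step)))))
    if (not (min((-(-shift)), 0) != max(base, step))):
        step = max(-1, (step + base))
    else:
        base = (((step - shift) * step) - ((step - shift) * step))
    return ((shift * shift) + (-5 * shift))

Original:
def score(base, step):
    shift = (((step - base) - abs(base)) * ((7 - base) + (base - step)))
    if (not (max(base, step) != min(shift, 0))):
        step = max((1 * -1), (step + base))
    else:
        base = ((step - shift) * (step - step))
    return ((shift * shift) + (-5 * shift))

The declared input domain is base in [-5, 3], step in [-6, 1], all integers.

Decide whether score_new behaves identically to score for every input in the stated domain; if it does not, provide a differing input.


Comparing the listings, the differences include: min/max/abs usage differs, arithmetic usage differs, constant usage differs.
Spot check at base=1, step=-1 — score: shift = -24; (not (max(base, step) != min(shift, 0))) -> false; base = 0; return 696. score_new: shift = -24; (not (min((-(-shift)), 0) != max(base, step))) -> false; base = 0; return 696. Both give 696.
Every one of the 72 inputs gives matching results.
verdict: equivalent


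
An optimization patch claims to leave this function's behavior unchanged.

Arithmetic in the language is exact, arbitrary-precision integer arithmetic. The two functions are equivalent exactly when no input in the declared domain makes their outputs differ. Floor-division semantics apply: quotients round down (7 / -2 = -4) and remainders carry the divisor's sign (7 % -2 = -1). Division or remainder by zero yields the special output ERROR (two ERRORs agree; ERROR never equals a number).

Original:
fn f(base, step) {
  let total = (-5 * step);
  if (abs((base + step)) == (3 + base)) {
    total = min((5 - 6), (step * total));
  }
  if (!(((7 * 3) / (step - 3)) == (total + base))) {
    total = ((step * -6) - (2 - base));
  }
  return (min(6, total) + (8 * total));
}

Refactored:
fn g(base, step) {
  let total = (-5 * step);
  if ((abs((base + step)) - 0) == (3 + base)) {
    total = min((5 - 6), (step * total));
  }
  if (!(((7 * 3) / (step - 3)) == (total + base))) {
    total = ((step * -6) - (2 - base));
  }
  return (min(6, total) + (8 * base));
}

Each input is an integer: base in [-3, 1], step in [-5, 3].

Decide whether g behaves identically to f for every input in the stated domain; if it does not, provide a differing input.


Try base=-3, step=-5.
f: total = 25; (abs((base + step)) == (3 + base)) -> false; (!(((7 * 3) / (step - 3)) == (total + base))) -> true; total = 25; return 206
g: total = 25; ((abs((base + step)) - 0) == (3 + base)) -> false; (!(((7 * 3) / (step - 3)) == (total + base))) -> true; total = 25; return -18
206 vs -18 — the two versions disagree here.
verdict: not equivalent; witness: base=-3, step=-5


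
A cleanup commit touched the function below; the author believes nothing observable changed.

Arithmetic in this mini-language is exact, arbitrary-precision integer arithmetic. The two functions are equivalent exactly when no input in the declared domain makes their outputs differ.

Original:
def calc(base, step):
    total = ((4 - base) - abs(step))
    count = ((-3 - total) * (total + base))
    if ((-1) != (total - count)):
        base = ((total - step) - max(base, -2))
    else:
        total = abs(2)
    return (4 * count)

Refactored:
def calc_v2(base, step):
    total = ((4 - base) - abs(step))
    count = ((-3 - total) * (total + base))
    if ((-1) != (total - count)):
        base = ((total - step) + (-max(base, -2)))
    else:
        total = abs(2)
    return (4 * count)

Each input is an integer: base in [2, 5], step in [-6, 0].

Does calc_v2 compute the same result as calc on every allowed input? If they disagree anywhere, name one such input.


Side by side, the visible changes include: arithmetic usage differs.
Tracing base=2, step=-2: calc: total becomes 0; next count becomes -6; next ((-1) != (total - count)) evaluates to true; next base becomes 0; next final value -24 | calc_v2: total becomes 0; next count becomes -6; next ((-1) != (total - count)) evaluates to true; next base becomes 0; next final value -24 — matching result -24.
Every one of the 28 inputs gives matching results.
verdict: equivalent


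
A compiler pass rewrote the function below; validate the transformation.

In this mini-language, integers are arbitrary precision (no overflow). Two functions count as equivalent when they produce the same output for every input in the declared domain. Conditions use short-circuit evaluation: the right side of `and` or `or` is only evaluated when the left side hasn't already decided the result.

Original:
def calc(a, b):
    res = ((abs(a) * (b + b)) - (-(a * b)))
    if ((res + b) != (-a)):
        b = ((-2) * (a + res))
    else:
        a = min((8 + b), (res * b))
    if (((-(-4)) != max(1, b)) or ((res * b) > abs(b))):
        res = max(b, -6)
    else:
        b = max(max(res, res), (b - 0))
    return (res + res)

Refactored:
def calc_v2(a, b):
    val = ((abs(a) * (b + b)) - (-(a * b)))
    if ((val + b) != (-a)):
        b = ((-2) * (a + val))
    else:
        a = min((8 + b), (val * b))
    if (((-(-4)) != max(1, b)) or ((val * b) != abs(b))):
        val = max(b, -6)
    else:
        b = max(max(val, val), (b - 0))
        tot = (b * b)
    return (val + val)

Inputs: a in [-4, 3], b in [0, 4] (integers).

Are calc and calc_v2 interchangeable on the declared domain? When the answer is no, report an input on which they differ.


Not equivalent: a=-2, b=0 separates them (0 vs 8).
calc: res=0, then ((res + b) != (-a)) is true, then b=4, then (((-(-4)) != max(1, b)) or ((res * b) > abs(b))) is false, then b=4, then returns 0
calc_v2: val=0, then ((val + b) != (-a)) is true, then b=4, then (((-(-4)) != max(1, b)) or ((val * b) != abs(b))) is true, then val=4, then returns 8
verdict: not equivalent; witness: a=-2, b=0


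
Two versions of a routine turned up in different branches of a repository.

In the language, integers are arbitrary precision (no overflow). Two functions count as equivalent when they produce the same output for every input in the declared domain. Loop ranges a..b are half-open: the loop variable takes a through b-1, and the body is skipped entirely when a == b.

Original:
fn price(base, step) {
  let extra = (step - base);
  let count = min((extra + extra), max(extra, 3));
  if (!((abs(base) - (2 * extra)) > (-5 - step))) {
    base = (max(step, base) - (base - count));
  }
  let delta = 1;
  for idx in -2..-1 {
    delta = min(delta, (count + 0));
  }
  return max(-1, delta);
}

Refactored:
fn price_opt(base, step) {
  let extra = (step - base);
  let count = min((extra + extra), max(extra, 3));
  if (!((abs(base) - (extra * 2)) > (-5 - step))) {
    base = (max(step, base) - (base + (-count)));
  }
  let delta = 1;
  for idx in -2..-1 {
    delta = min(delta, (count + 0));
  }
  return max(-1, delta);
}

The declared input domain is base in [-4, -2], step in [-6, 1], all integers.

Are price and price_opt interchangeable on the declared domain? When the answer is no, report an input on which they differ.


Comparing the listings, the differences include: arithmetic usage differs.
Tracing base=-3, step=-2: price: extra=1, then count=2, then (!((abs(base) - (2 * extra)) > (-5 - step))) is false, then delta=1, then (idx=-2), then delta=1, then returns 1 | price_opt: extra=1, then count=2, then (!((abs(base) - (extra * 2)) > (-5 - step))) is false, then delta=1, then (idx=-2), then delta=1, then returns 1 — matching result 1.
Every one of the 24 inputs gives matching results.
verdict: equivalent


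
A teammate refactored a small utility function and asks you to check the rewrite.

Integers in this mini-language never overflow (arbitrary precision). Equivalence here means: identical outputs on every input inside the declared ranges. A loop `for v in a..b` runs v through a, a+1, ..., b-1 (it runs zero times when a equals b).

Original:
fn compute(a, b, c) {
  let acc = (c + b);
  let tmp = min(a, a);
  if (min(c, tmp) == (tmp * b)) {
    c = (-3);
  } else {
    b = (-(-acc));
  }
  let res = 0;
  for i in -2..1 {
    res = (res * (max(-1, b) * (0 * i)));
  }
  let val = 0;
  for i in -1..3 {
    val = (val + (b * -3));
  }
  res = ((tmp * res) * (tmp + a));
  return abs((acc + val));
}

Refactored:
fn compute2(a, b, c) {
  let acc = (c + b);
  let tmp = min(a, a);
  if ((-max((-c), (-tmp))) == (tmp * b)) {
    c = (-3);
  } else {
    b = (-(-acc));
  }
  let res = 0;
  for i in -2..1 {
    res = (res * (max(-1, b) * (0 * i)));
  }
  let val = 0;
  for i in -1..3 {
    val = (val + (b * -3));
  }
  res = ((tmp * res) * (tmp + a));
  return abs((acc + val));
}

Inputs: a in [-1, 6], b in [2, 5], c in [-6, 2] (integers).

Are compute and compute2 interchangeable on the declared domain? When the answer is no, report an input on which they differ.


Side by side, the visible changes include: min/max/abs usage differs.
Tracing a=1, b=5, c=-5: compute: acc := 0 | tmp := 1 | (min(c, tmp) == (tmp * b)): false | b := 0 | res := 0 | iter i=-2: | res := 0 | iter i=-1: | res := 0 | iter i=0: | res := 0 | val := 0 | iter i=-1: | val := 0 | iter i=0: | val := 0 | iter i=1: | val := 0 | iter i=2: | val := 0 | res := 0 | result 0 | compute2: acc := 0 | tmp := 1 | ((-max((-c), (-tmp))) == (tmp * b)): false | b := 0 | res := 0 | iter i=-2: | res := 0 | iter i=-1: | res := 0 | iter i=0: | res := 0 | val := 0 | iter i=-1: | val := 0 | iter i=0: | val := 0 | iter i=1: | val := 0 | iter i=2: | val := 0 | res := 0 | result 0 — matching result 0.
Sweeping the whole domain (288 inputs) finds no disagreement.
verdict: equivalent


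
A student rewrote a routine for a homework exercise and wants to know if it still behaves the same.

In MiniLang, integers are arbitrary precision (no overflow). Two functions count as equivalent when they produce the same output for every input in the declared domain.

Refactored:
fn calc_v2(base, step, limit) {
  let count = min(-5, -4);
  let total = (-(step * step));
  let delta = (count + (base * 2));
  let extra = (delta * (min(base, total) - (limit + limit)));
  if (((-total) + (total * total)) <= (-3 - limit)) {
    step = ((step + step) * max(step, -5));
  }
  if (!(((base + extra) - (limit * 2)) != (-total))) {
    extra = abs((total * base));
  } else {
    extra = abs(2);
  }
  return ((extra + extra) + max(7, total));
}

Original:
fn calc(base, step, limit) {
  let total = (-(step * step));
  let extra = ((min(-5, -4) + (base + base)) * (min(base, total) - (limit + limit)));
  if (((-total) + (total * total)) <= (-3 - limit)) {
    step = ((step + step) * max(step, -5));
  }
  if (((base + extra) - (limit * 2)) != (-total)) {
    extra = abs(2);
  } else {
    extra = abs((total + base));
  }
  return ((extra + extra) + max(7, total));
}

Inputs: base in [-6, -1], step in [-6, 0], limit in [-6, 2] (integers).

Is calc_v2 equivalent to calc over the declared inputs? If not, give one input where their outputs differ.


On input base=-6, step=0, limit=-3, calc returns 19 while calc_v2 returns 7.
verdict: not equivalent; witness: base=-6, step=0, limit=-3


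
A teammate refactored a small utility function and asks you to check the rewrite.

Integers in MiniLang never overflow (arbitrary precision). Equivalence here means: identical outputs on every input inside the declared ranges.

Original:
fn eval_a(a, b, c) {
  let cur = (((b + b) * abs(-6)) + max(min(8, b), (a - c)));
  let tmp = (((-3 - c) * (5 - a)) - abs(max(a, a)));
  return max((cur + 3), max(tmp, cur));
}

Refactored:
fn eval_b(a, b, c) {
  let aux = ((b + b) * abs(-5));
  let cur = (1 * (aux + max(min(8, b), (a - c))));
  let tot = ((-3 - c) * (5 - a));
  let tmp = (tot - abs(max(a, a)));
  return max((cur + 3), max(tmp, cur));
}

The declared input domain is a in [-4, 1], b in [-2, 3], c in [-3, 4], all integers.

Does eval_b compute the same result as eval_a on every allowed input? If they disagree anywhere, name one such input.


These are not equivalent — on a=-4, b=-2, c=-1 the outputs split (-22 vs -19).
eval_a: cur = -26; tmp = -22; return -22
eval_b: aux = -20; cur = -22; tot = -18; tmp = -22; return -19
verdict: not equivalent; witness: a=-4, b=-2, c=-1


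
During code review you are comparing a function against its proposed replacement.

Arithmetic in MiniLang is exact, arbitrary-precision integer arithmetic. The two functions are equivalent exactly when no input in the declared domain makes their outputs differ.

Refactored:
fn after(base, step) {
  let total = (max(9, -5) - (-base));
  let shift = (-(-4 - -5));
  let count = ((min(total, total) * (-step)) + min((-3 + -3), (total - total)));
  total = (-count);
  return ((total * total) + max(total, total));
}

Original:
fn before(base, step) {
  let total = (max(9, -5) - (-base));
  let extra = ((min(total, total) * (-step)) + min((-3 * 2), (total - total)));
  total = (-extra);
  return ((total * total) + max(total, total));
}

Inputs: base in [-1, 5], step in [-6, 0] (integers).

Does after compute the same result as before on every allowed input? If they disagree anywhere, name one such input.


Differences: constant usage differs, and statement counts differ, and local variable names differ, and arithmetic usage differs — yet all 49 inputs agree.
verdict: equivalent


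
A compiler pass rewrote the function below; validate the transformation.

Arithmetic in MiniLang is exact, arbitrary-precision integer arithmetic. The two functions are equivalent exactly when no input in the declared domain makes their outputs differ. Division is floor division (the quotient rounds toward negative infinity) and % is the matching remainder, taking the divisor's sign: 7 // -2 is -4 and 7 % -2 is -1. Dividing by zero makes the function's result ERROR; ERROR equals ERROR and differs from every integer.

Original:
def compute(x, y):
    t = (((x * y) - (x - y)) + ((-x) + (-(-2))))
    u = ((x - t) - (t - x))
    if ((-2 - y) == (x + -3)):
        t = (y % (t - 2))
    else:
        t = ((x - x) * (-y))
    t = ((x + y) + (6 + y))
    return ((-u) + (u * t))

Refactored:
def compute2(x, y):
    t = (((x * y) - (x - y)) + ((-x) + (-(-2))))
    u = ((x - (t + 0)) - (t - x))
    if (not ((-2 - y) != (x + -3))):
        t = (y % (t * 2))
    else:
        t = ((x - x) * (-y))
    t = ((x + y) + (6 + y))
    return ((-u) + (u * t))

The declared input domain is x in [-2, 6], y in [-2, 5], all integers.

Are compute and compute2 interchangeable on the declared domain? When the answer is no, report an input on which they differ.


Not equivalent: x=1, y=0 separates them (12 vs ERROR).
compute: t=0, then u=2, then ((-2 - y) == (x + -3)) is true, then t=0, then t=7, then returns 12
compute2: t=0, then u=2, then (not ((-2 - y) != (x + -3))) is true, then a zero divisor aborts: ERROR
verdict: not equivalent; witness: x=1, y=0


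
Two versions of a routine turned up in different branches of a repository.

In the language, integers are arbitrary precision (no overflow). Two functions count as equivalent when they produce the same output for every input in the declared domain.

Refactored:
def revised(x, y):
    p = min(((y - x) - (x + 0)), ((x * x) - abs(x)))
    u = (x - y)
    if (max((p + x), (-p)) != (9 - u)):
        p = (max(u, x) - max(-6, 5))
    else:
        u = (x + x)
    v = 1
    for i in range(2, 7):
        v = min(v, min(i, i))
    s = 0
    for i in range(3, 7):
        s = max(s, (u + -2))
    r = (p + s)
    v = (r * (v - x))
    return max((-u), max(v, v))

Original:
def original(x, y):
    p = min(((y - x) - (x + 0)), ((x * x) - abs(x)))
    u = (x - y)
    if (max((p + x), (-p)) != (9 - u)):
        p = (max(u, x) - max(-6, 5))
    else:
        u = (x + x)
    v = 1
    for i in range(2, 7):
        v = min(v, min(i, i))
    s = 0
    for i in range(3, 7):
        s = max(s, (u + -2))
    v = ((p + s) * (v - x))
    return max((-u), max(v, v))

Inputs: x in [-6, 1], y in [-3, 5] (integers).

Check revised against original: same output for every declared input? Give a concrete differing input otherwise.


Side by side, the visible changes include: local variable names differ; statement counts differ.
One worked example (x=0, y=-2) — original: p = -2; u = 2; (max((p + x), (-p)) != (9 - u)) -> true; p = -3; v = 1; [i=2]; v = 1; [i=3]; v = 1; [i=4]; v = 1; [i=5]; v = 1; [i=6]; v = 1; s = 0; [i=3]; s = 0; [i=4]; s = 0; [i=5]; s = 0; [i=6]; s = 0; v = -3; return -2; revised: p = -2; u = 2; (max((p + x), (-p)) != (9 - u)) -> true; p = -3; v = 1; [i=2]; v = 1; [i=3]; v = 1; [i=4]; v = 1; [i=5]; v = 1; [i=6]; v = 1; s = 0; [i=3]; s = 0; [i=4]; s = 0; [i=5]; s = 0; [i=6]; s = 0; r = -3; v = -3; return -2; agreement on -2.
Sweeping the whole domain (72 inputs) finds no disagreement.
verdict: equivalent
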